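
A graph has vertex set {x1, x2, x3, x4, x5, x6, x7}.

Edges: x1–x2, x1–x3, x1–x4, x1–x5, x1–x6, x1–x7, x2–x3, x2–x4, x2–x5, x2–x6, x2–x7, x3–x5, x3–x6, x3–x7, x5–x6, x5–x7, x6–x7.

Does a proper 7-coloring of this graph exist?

The chromatic number is 6. x1, x2, x3, x5, x6, x7 are mutually adjacent (a clique of size 6), so at least 6 colors are needed.
A valid assignment using 6 colors: x1=1, x2=2, x3=3, x4=3, x5=5, x6=4, x7=6.
Since 7 ≥ 6, a proper 7-coloring certainly exists.

Yes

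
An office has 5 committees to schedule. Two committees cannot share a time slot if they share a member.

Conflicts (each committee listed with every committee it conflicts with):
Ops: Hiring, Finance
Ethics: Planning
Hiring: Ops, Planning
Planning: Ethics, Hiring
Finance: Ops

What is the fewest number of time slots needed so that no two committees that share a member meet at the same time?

Ops and Finance conflict, so at least 2 time slots are needed.
2 time slots suffice: time slot 1 → {Ops, Planning}; time slot 2 → {Ethics, Hiring, Finance}. Each listed conflict is separated.

2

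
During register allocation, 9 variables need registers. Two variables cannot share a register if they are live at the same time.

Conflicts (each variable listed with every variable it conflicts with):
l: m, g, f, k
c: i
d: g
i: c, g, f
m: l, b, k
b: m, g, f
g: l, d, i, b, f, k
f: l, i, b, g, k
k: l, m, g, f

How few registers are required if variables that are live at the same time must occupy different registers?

l, g, f, k all conflict with each other, so at least 4 registers are needed.
Using 4 registers: l=4, c=1, d=2, i=3, m=1, b=3, g=1, f=2, k=3. Every pair that conflicts lands in different registers.

4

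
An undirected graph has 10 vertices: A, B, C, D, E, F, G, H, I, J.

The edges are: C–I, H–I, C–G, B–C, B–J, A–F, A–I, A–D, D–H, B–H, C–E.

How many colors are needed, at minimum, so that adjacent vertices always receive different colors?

2

A and F are adjacent, so at least 2 colors are needed.
2 colors suffice: color 1 → {A, C, H, J}; color 2 → {B, D, E, F, G, I}. No two adjacent vertices share a color.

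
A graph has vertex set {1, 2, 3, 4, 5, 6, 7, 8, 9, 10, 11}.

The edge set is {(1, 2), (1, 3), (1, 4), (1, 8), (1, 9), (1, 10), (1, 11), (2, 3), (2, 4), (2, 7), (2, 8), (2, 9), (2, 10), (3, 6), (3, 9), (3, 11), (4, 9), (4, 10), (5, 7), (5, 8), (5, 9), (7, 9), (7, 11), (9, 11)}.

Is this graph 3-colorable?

1, 3, 9, 11 form a clique, so at least 4 colors are needed.
So 3 colors are not enough.

No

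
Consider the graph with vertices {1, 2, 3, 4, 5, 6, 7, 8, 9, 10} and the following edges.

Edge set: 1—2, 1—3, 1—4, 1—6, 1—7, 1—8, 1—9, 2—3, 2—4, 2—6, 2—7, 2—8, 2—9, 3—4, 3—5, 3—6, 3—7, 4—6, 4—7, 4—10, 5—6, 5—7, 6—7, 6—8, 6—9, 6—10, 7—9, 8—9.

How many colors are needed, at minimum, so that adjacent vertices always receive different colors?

6

1, 2, 3, 4, 6, 7 form a clique, so at least 6 colors are needed.
6 colors suffice: color red → {6}; color blue → {7, 8, 10}; color green → {2, 5}; color yellow → {1}; color purple → {4, 9}; color orange → {3}. Each edge has distinct colors on its endpoints.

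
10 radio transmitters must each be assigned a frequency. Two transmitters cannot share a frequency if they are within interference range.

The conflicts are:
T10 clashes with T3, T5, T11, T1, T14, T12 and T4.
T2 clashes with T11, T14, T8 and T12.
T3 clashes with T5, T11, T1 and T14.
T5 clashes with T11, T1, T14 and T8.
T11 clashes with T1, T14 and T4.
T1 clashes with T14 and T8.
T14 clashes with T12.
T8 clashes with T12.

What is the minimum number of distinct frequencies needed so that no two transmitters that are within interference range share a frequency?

T10, T3, T5, T11, T1, T14 pairwise conflict, so at least 6 frequencies are needed.
6 frequencies suffice: frequency 1 → {T11, T12}; frequency 2 → {T14, T8, T4}; frequency 3 → {T10, T2}; frequency 4 → {T1}; frequency 5 → {T5}; frequency 6 → {T3}. Each listed conflict is separated.

6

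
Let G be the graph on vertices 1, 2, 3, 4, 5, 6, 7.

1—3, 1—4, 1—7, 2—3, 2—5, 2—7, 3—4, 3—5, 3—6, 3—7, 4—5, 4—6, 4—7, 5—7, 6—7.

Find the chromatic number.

4

1, 3, 4, 7 are pairwise adjacent (a clique of size 4), so at least 4 colors are needed.
4 colors suffice: 1=yellow, 2=green, 3=blue, 4=green, 5=yellow, 6=yellow, 7=red. No two adjacent vertices share a color.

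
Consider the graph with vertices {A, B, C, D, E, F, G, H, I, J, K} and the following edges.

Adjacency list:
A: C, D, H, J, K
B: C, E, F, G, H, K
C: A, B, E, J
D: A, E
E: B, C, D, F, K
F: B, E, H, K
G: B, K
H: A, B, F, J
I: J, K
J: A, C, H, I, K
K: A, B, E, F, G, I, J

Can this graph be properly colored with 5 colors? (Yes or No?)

Yes

The chromatic number is 4. B, E, F, K form a clique, so at least 4 colors are needed.
A valid assignment using 4 colors: A=2, B=2, C=1, D=1, E=3, F=4, G=3, H=1, I=2, J=3, K=1.
Since 5 ≥ 4, a proper 5-coloring certainly exists.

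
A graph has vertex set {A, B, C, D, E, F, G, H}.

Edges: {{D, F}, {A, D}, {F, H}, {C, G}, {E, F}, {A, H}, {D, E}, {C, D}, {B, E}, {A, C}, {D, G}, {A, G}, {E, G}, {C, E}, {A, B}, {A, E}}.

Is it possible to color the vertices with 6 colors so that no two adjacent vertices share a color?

Yes

The chromatic number is 5. A, C, D, E, G are pairwise adjacent (a clique of size 5), so at least 5 colors are needed.
5 colors suffice: A=blue, B=green, C=yellow, D=green, E=red, F=blue, G=purple, H=red.
Since 6 ≥ 5, a proper 6-coloring certainly exists.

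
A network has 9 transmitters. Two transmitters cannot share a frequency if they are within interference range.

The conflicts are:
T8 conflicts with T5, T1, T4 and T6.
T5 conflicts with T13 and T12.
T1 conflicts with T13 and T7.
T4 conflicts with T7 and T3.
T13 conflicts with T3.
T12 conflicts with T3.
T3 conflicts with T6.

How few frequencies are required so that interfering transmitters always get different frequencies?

3

The cycle T3-T12-T5-T8-T4-T3 has odd length 5, so it cannot be 2-colored; at least 3 frequencies are needed.
3 frequencies suffice: frequency 1 → {T8, T7, T3}; frequency 2 → {T5, T1, T4, T6}; frequency 3 → {T13, T12}. No two conflicting transmitters share a frequency.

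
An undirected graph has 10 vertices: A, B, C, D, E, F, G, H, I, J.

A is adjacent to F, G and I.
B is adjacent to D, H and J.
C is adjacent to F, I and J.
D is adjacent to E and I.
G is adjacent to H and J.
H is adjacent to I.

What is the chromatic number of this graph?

3

The cycle J-C-F-A-G-J has odd length 5, so it cannot be 2-colored; at least 3 colors are needed.
3 colors suffice: color red → {E, F, I, J}; color blue → {A, C, D, H}; color green → {B, G}. Every edge joins two different colors.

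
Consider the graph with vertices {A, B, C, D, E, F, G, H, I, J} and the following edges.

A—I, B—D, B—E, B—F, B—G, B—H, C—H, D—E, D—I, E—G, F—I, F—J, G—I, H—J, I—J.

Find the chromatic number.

3

F, I, J form a triangle, so at least 3 colors are needed.
A valid assignment using 3 colors: A=2, B=1, C=1, D=3, E=2, F=3, G=3, H=3, I=1, J=2. Each edge has distinct colors on its endpoints.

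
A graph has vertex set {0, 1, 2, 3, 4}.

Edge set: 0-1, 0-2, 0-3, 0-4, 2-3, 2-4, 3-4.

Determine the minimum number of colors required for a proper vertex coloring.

4

0, 2, 3, 4 are pairwise adjacent (a clique of size 4), so at least 4 colors are needed.
A valid assignment using 4 colors: 0=a, 1=b, 2=b, 3=c, 4=d. Each edge has distinct colors on its endpoints.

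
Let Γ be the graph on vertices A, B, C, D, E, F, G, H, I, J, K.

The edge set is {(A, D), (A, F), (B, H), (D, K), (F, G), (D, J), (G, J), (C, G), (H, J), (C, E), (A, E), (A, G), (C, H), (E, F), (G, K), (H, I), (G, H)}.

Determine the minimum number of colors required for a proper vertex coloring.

C, G, H form a triangle, so at least 3 colors are needed.
A valid assignment using 3 colors: A=2, B=1, C=3, D=1, E=1, F=3, G=1, H=2, I=1, J=3, K=2. No two adjacent vertices share a color.

3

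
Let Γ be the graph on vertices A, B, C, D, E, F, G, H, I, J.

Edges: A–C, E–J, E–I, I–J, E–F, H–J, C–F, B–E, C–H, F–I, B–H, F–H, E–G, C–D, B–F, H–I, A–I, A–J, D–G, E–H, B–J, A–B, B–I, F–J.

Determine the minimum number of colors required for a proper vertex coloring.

6

B, E, F, H, I, J are pairwise adjacent (a clique of size 6), so at least 6 colors are needed.
6 colors suffice: A=2, B=5, C=1, D=2, E=2, F=6, G=1, H=4, I=1, J=3. No two adjacent vertices share a color.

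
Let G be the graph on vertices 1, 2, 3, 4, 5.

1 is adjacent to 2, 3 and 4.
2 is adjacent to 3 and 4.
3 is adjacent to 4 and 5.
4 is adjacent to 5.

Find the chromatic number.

4

1, 2, 3, 4 form a clique, so at least 4 colors are needed.
4 colors suffice: color red → {4}; color blue → {3}; color green → {1, 5}; color yellow → {2}. No two adjacent vertices share a color.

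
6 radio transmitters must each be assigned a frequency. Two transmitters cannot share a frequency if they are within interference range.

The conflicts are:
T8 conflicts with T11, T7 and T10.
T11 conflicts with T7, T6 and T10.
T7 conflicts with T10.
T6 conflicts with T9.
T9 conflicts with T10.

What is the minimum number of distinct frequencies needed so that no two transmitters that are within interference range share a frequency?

T8, T11, T7, T10 are mutually in conflict, so at least 4 frequencies are needed.
A valid assignment using 4 frequencies: T8=4, T11=2, T7=3, T6=1, T9=2, T10=1. No two conflicting transmitters share a frequency.

4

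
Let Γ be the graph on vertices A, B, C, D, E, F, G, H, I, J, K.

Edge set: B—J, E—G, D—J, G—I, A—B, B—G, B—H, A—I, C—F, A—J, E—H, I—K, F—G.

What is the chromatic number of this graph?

A, B, J form a triangle, so at least 3 colors are needed.
3 colors suffice: color 1 → {B, D, E, F, I}; color 2 → {A, C, G, H, K}; color 3 → {J}. No two adjacent vertices share a color.

3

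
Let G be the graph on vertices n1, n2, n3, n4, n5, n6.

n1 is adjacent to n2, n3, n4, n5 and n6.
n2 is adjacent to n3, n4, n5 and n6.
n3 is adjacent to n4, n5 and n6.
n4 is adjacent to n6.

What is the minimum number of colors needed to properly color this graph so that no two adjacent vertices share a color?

n1, n2, n3, n4, n6 form a clique, so at least 5 colors are needed.
One proper 5-coloring: n1=2, n2=3, n3=1, n4=4, n5=4, n6=5. Every edge joins two different colors.

5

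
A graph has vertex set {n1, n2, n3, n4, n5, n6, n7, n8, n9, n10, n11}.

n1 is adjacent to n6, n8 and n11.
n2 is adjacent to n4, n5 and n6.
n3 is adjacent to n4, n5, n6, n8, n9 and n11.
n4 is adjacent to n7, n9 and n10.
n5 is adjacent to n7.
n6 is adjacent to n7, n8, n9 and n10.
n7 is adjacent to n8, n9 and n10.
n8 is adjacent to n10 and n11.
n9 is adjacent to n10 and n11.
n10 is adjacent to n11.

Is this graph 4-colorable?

The chromatic number is 4. n4, n7, n9, n10 form a clique, so at least 4 colors are needed.
One proper 4-coloring: n1=blue, n2=blue, n3=blue, n4=red, n5=red, n6=red, n7=blue, n8=yellow, n9=yellow, n10=green, n11=red.
That is already a proper 4-coloring.

Yes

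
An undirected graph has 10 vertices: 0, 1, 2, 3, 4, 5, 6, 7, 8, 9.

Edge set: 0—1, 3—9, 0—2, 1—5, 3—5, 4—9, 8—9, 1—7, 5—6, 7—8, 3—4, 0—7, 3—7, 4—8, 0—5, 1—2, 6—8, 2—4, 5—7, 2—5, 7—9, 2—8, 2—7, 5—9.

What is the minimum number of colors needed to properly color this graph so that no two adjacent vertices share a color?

5

0, 1, 2, 5, 7 are mutually adjacent (a clique of size 5), so at least 5 colors are needed.
5 colors suffice: 0=purple, 1=yellow, 2=green, 3=yellow, 4=blue, 5=red, 6=blue, 7=blue, 8=red, 9=green. Each edge has distinct colors on its endpoints.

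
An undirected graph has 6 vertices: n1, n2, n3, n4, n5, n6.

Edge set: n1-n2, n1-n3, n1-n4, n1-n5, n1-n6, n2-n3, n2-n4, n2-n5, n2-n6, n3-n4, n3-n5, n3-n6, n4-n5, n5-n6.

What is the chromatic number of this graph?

5

n1, n2, n3, n5, n6 are pairwise adjacent (a clique of size 5), so at least 5 colors are needed.
A valid assignment using 5 colors: n1=yellow, n2=blue, n3=red, n4=purple, n5=green, n6=purple. No two adjacent vertices share a color.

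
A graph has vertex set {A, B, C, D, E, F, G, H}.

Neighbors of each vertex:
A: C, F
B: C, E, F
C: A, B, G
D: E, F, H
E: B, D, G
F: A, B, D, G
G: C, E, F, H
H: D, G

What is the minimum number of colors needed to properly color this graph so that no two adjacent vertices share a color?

2

A and F are adjacent, so at least 2 colors are needed.
One proper 2-coloring: A=red, B=red, C=blue, D=red, E=blue, F=blue, G=red, H=blue. Every edge joins two different colors.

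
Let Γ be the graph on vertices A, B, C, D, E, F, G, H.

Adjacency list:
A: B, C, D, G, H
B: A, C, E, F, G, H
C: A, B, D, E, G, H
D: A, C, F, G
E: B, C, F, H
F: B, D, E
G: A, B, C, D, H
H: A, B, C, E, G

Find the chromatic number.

A, B, C, G, H are pairwise adjacent (a clique of size 5), so at least 5 colors are needed.
5 colors suffice: color 1 → {C, F}; color 2 → {B, D}; color 3 → {E, G}; color 4 → {A}; color 5 → {H}. Each edge has distinct colors on its endpoints.

5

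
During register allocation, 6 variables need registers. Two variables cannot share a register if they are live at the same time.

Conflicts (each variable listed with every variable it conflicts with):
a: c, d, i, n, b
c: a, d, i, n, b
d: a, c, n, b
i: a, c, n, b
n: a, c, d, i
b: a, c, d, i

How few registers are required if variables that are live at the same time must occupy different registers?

4

a, c, d, n all conflict with each other, so at least 4 registers are needed.
4 registers suffice: a=1, c=2, d=3, i=3, n=4, b=4. No two conflicting variables share a register.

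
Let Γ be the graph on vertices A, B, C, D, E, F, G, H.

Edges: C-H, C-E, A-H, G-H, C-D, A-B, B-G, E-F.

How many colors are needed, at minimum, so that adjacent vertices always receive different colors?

2

C and H are adjacent, so at least 2 colors are needed.
2 colors suffice: color red → {A, C, F, G}; color blue → {B, D, E, H}. Each edge has distinct colors on its endpoints.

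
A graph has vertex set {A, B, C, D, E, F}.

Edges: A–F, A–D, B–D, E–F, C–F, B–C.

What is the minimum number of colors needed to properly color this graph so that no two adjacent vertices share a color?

The cycle F-A-D-B-C-F has odd length 5, so it cannot be 2-colored; at least 3 colors are needed.
3 colors suffice: color 1 → {D, F}; color 2 → {A, C, E}; color 3 → {B}. Each edge has distinct colors on its endpoints.

3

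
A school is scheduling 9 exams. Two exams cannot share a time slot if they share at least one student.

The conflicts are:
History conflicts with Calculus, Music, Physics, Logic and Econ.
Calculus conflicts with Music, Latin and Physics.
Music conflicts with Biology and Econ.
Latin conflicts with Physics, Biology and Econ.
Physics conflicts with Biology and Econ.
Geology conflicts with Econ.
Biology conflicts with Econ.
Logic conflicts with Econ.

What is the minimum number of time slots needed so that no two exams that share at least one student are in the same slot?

4

Latin, Physics, Biology, Econ pairwise conflict, so at least 4 time slots are needed.
Using 4 time slots: History=3, Calculus=1, Music=2, Latin=4, Physics=2, Geology=2, Biology=3, Logic=2, Econ=1. Each listed conflict is separated.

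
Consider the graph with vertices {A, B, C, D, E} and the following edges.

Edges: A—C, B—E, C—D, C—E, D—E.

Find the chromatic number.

C, D, E are pairwise adjacent, so at least 3 colors are needed.
One proper 3-coloring: A=1, B=2, C=2, D=3, E=1. No two adjacent vertices share a color.

3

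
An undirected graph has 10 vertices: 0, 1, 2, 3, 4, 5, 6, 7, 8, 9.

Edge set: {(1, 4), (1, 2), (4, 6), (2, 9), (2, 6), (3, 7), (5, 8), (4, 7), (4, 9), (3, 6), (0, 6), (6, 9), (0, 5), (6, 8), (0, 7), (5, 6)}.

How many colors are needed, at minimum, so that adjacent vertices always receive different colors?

3

5, 6, 8 form a triangle, so at least 3 colors are needed.
3 colors suffice: 0=c, 1=a, 2=b, 3=b, 4=b, 5=b, 6=a, 7=a, 8=c, 9=c. Each edge has distinct colors on its endpoints.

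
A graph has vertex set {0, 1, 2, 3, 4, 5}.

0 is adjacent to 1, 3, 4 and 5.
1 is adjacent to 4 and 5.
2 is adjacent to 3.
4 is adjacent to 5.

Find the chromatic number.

0, 1, 4, 5 form a clique, so at least 4 colors are needed.
One proper 4-coloring: 0=a, 1=d, 2=a, 3=b, 4=b, 5=c. No two adjacent vertices share a color.

4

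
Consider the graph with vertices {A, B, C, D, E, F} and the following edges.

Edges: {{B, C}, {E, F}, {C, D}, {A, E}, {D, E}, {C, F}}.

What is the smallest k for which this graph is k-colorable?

2

C and F are adjacent, so at least 2 colors are needed.
One proper 2-coloring: A=2, B=2, C=1, D=2, E=1, F=2. No two adjacent vertices share a color.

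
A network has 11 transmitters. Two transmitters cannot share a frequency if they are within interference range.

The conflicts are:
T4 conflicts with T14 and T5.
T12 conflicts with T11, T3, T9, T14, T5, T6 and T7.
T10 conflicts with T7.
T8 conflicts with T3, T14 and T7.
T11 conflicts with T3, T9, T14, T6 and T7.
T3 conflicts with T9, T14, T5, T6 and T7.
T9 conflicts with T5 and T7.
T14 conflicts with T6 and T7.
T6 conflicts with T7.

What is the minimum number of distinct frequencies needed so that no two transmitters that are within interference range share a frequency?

6

T12, T11, T3, T14, T6, T7 are mutually in conflict, so at least 6 frequencies are needed.
A valid assignment using 6 frequencies: T4=2, T12=4, T10=2, T8=4, T11=5, T3=2, T9=3, T14=3, T5=1, T6=6, T7=1. Each listed conflict is separated.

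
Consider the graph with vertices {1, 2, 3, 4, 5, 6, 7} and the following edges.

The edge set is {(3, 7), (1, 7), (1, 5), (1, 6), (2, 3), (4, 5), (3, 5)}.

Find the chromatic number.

1 and 7 are adjacent, so at least 2 colors are needed.
One proper 2-coloring: 1=a, 2=b, 3=a, 4=a, 5=b, 6=b, 7=b. Every edge joins two different colors.

2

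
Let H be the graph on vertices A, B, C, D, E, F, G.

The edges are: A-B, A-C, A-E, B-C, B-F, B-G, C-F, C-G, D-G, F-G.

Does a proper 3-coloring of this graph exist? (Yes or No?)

No

B, C, F, G form a clique, so at least 4 colors are needed.
So 3 colors are not enough.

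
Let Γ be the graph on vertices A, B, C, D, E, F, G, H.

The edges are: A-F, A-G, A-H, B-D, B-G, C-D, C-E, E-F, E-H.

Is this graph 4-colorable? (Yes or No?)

The chromatic number is 3. The cycle G-A-H-E-C-D-B-G has odd length 7, so it cannot be 2-colored; at least 3 colors are needed.
3 colors suffice: A=red, B=red, C=blue, D=green, E=red, F=blue, G=blue, H=blue.
Since 4 ≥ 3, a proper 4-coloring certainly exists.

Yes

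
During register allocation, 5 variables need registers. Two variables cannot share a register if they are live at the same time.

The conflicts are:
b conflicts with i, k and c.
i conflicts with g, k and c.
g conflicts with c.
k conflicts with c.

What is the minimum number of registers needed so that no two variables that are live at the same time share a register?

b, i, k, c all conflict with each other, so at least 4 registers are needed.
4 registers suffice: register 1 → {i}; register 2 → {c}; register 3 → {b, g}; register 4 → {k}. Every pair that conflicts lands in different registers.

4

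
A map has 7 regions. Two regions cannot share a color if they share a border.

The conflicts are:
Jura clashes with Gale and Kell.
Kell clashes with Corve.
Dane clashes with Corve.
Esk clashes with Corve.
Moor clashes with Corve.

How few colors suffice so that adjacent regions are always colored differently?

2

Jura and Gale conflict, so at least 2 colors are needed.
2 colors suffice: color 1 → {Jura, Corve}; color 2 → {Gale, Kell, Dane, Esk, Moor}. Each listed conflict is separated.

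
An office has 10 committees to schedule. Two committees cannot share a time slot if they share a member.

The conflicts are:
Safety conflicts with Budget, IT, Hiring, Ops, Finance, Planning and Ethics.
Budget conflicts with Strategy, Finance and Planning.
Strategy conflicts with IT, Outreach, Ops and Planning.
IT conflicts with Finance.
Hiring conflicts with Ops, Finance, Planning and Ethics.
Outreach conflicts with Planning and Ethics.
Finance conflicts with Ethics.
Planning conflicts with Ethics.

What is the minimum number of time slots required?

Safety, Hiring, Planning, Ethics pairwise conflict, so at least 4 time slots are needed.
4 time slots suffice: time slot 1 → {Safety, Strategy}; time slot 2 → {Ops, Finance, Planning}; time slot 3 → {Budget, IT, Ethics}; time slot 4 → {Hiring, Outreach}. Each listed conflict is separated.

4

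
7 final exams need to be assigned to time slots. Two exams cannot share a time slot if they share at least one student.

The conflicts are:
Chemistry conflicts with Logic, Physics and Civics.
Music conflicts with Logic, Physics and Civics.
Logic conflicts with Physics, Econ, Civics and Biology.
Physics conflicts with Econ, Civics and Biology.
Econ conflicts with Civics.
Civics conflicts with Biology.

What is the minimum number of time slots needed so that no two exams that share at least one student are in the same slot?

4

Logic, Physics, Econ, Civics pairwise conflict, so at least 4 time slots are needed.
4 time slots suffice: Chemistry=4, Music=4, Logic=2, Physics=3, Econ=4, Civics=1, Biology=4. Each listed conflict is separated.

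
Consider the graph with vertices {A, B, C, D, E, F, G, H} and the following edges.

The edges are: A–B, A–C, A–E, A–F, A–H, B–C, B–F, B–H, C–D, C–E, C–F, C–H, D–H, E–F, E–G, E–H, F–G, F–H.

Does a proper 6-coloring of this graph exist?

The chromatic number is 5. A, B, C, F, H are pairwise adjacent (a clique of size 5), so at least 5 colors are needed.
One proper 5-coloring: A=yellow, B=purple, C=blue, D=green, E=purple, F=green, G=red, H=red.
Since 6 ≥ 5, a proper 6-coloring certainly exists.

Yes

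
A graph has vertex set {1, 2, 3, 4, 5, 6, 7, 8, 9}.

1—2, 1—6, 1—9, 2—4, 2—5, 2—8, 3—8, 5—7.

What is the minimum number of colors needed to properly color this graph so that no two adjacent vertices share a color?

1 and 2 are adjacent, so at least 2 colors are needed.
2 colors suffice: color red → {2, 3, 6, 7, 9}; color blue → {1, 4, 5, 8}. Every edge joins two different colors.

2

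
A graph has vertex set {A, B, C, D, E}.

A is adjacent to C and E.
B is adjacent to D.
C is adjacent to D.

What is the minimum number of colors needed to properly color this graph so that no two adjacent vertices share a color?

C and D are adjacent, so at least 2 colors are needed.
2 colors suffice: color red → {A, D}; color blue → {B, C, E}. Each edge has distinct colors on its endpoints.

2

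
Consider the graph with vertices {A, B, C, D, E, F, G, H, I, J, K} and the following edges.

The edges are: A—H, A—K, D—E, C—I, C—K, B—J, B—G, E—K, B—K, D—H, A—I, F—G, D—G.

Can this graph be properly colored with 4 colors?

Yes

The chromatic number is 3. The cycle H-A-K-E-D-H has odd length 5, so it cannot be 2-colored; at least 3 colors are needed.
3 colors suffice: color 1 → {G, H, I, J, K}; color 2 → {A, B, C, D, F}; color 3 → {E}.
Since 4 ≥ 3, a proper 4-coloring certainly exists.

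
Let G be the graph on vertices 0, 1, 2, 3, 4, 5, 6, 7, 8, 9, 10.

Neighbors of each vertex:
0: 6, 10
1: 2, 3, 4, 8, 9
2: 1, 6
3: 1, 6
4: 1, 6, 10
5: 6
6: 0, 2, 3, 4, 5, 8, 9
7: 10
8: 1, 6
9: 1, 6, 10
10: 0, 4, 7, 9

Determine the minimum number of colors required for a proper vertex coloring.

4 and 10 are adjacent, so at least 2 colors are needed.
2 colors suffice: color red → {1, 6, 10}; color blue → {0, 2, 3, 4, 5, 7, 8, 9}. Each edge has distinct colors on its endpoints.

2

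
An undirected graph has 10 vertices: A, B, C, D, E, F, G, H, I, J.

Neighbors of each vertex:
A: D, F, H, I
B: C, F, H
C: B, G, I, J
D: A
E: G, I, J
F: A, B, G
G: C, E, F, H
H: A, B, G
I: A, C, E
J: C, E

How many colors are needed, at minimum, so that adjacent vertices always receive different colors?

The cycle A-I-C-G-H-A has odd length 5, so it cannot be 2-colored; at least 3 colors are needed.
A valid assignment using 3 colors: A=1, B=2, C=1, D=2, E=1, F=3, G=2, H=3, I=2, J=2. Every edge joins two different colors.

3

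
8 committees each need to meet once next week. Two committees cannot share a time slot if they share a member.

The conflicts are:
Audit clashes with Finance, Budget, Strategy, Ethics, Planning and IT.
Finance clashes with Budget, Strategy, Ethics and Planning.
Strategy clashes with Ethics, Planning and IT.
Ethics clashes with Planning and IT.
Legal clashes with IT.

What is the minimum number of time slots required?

5

Audit, Finance, Strategy, Ethics, Planning are mutually in conflict, so at least 5 time slots are needed.
5 time slots suffice: time slot 1 → {Audit, Legal}; time slot 2 → {Finance, IT}; time slot 3 → {Budget, Ethics}; time slot 4 → {Strategy}; time slot 5 → {Planning}. Each listed conflict is separated.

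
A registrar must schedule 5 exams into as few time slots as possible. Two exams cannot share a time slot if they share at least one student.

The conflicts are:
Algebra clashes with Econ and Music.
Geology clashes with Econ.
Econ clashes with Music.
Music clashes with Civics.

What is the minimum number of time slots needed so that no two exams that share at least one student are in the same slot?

3

Algebra, Econ, Music pairwise conflict, so at least 3 time slots are needed.
3 time slots suffice: Algebra=3, Geology=1, Econ=2, Music=1, Civics=2. No two conflicting exams share a time slot.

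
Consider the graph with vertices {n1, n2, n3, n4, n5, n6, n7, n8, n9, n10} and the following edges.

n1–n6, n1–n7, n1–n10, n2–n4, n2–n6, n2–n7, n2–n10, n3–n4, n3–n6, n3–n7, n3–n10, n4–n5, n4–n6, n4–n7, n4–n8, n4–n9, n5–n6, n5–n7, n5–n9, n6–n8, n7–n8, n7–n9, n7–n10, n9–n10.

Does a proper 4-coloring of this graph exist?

The chromatic number is 4. n4, n5, n7, n9 form a clique, so at least 4 colors are needed.
4 colors suffice: color 1 → {n6, n7}; color 2 → {n4, n10}; color 3 → {n1, n2, n3, n5, n8}; color 4 → {n9}.
That is already a proper 4-coloring.

Yes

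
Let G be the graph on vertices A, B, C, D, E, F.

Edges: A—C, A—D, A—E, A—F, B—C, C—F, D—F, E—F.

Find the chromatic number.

3

A, C, F are pairwise adjacent, so at least 3 colors are needed.
One proper 3-coloring: A=2, B=1, C=3, D=3, E=3, F=1. No two adjacent vertices share a color.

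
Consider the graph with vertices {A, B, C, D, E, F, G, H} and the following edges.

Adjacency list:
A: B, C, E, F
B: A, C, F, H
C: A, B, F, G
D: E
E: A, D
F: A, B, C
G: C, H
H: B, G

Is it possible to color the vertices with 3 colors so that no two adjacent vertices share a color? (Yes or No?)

A, B, C, F are pairwise adjacent (a clique of size 4), so at least 4 colors are needed.
So 3 colors are not enough.

No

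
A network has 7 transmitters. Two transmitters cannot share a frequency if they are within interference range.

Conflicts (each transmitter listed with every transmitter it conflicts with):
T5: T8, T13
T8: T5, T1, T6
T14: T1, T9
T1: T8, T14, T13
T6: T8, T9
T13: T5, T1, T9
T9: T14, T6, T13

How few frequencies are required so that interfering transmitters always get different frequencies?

The cycle T14-T1-T8-T6-T9-T14 has odd length 5, so it cannot be 2-colored; at least 3 frequencies are needed.
Using 3 frequencies: T5=2, T8=1, T14=3, T1=2, T6=2, T13=3, T9=1. Every pair that conflicts lands in different frequencies.

3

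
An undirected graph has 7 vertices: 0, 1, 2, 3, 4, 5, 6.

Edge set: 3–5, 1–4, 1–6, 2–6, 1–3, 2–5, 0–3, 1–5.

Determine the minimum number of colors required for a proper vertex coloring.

1, 3, 5 are mutually adjacent, so at least 3 colors are needed.
3 colors suffice: color a → {0, 1, 2}; color b → {3, 4, 6}; color c → {5}. Each edge has distinct colors on its endpoints.

3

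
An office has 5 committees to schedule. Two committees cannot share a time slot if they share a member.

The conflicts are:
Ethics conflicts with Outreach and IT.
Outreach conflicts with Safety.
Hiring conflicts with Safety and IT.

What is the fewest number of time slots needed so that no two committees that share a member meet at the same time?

The cycle IT-Hiring-Safety-Outreach-Ethics-IT has odd length 5, so it cannot be 2-colored; at least 3 time slots are needed.
Using 3 time slots: Ethics=2, Outreach=3, Hiring=2, Safety=1, IT=1. No two conflicting committees share a time slot.

3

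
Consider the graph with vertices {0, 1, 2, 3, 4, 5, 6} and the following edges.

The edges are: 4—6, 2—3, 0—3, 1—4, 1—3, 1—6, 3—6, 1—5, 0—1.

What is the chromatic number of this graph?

0, 1, 3 are mutually adjacent, so at least 3 colors are needed.
3 colors suffice: 0=green, 1=red, 2=red, 3=blue, 4=blue, 5=blue, 6=green. No two adjacent vertices share a color.

3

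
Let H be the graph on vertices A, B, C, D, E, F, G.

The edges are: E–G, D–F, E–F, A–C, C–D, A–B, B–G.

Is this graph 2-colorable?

The cycle E-G-B-A-C-D-F-E has odd length 7, so it cannot be 2-colored; at least 3 colors are needed.
So 2 colors are not enough.

No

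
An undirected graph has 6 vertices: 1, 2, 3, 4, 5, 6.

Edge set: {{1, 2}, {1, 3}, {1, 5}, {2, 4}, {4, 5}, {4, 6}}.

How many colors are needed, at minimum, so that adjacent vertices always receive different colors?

2

1 and 5 are adjacent, so at least 2 colors are needed.
2 colors suffice: color a → {1, 4}; color b → {2, 3, 5, 6}. Each edge has distinct colors on its endpoints.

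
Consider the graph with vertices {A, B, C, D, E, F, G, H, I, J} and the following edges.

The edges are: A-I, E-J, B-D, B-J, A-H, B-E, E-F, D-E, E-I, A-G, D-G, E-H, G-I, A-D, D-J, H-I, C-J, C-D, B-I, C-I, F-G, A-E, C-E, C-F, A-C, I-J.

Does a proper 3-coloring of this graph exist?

C, D, E, J form a clique, so at least 4 colors are needed.
So 3 colors are not enough.

No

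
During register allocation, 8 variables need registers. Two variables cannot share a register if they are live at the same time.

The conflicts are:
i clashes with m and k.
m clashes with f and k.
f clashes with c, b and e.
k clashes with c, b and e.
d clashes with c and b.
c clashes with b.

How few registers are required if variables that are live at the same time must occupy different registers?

f, c, b pairwise conflict, so at least 3 registers are needed.
3 registers suffice: register 1 → {f, k, d}; register 2 → {m, c, e}; register 3 → {i, b}. Each listed conflict is separated.

3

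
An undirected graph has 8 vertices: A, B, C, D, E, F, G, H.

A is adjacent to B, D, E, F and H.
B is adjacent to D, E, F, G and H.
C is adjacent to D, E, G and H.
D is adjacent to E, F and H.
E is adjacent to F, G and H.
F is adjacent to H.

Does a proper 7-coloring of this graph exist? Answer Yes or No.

Yes

The chromatic number is 6. A, B, D, E, F, H are mutually adjacent (a clique of size 6), so at least 6 colors are needed.
One proper 6-coloring: A=6, B=4, C=4, D=3, E=1, F=5, G=2, H=2.
Since 7 ≥ 6, a proper 7-coloring certainly exists.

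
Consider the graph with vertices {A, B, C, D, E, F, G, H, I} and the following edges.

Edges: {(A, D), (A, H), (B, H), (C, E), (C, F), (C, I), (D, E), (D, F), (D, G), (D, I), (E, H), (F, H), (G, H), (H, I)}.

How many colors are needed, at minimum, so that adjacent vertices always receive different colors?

D and G are adjacent, so at least 2 colors are needed.
2 colors suffice: color 1 → {C, D, H}; color 2 → {A, B, E, F, G, I}. No two adjacent vertices share a color.

2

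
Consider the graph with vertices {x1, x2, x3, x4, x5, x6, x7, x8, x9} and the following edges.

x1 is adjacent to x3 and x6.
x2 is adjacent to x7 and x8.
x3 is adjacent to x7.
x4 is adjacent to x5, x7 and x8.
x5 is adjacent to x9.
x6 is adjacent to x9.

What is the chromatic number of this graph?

3

The cycle x1-x3-x7-x4-x5-x9-x6-x1 has odd length 7, so it cannot be 2-colored; at least 3 colors are needed.
3 colors suffice: x1=1, x2=1, x3=3, x4=1, x5=2, x6=2, x7=2, x8=2, x9=1. Each edge has distinct colors on its endpoints.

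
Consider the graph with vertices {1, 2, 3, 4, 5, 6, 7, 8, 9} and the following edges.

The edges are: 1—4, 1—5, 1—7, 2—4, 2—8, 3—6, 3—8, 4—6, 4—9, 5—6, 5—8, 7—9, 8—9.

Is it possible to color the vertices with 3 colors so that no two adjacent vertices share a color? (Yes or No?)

Yes

The chromatic number is 3. The cycle 8-3-6-4-2-8 has odd length 5, so it cannot be 2-colored; at least 3 colors are needed.
3 colors suffice: color red → {4, 7, 8}; color blue → {1, 2, 6, 9}; color green → {3, 5}.
That is already a proper 3-coloring.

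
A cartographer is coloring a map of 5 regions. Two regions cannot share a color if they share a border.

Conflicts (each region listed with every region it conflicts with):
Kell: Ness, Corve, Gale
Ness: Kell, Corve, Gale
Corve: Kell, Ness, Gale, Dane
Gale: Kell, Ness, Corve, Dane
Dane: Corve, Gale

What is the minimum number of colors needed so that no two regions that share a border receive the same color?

Kell, Ness, Corve, Gale all conflict with each other, so at least 4 colors are needed.
4 colors suffice: color 1 → {Gale}; color 2 → {Corve}; color 3 → {Kell, Dane}; color 4 → {Ness}. No two conflicting regions share a color.

4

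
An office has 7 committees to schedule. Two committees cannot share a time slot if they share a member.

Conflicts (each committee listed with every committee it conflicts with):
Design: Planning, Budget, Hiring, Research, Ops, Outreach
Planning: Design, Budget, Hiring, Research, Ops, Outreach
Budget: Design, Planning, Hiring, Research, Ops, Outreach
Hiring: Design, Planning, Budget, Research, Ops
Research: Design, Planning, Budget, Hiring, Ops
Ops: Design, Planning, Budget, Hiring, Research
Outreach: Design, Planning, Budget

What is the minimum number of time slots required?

6

Design, Planning, Budget, Hiring, Research, Ops pairwise conflict, so at least 6 time slots are needed.
6 time slots suffice: time slot 1 → {Planning}; time slot 2 → {Budget}; time slot 3 → {Design}; time slot 4 → {Ops, Outreach}; time slot 5 → {Research}; time slot 6 → {Hiring}. No two conflicting committees share a time slot.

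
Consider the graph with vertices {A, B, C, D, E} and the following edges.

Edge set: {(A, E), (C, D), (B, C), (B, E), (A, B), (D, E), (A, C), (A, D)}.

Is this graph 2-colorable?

No

A, B, C are mutually adjacent, so at least 3 colors are needed.
So 2 colors are not enough.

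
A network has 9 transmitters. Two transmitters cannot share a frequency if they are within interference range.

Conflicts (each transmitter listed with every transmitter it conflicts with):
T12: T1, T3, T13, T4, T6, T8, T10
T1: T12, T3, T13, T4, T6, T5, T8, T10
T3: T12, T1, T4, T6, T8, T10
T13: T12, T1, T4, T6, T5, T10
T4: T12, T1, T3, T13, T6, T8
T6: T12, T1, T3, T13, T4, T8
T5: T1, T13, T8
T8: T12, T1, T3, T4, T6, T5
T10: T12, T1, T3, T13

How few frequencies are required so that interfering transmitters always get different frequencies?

6

T12, T1, T3, T4, T6, T8 all conflict with each other, so at least 6 frequencies are needed.
6 frequencies suffice: frequency 1 → {T1}; frequency 2 → {T12, T5}; frequency 3 → {T13, T8}; frequency 4 → {T4, T10}; frequency 5 → {T6}; frequency 6 → {T3}. No two conflicting transmitters share a frequency.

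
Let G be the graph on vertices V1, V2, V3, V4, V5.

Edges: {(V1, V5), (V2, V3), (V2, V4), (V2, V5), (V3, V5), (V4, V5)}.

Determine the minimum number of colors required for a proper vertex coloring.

3

V2, V4, V5 are mutually adjacent, so at least 3 colors are needed.
3 colors suffice: V1=B, V2=B, V3=G, V4=G, V5=R. Every edge joins two different colors.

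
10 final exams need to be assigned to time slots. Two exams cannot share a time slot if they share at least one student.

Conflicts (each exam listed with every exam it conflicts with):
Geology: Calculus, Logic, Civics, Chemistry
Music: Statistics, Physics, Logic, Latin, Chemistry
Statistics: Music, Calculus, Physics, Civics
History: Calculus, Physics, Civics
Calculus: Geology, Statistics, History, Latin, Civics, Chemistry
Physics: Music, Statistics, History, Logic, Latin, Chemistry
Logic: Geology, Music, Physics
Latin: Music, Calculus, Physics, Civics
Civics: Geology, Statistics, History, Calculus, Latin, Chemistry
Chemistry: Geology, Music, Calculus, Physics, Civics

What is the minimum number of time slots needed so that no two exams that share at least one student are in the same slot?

Geology, Calculus, Civics, Chemistry pairwise conflict, so at least 4 time slots are needed.
4 time slots suffice: Geology=4, Music=2, Statistics=3, History=3, Calculus=1, Physics=1, Logic=3, Latin=3, Civics=2, Chemistry=3. Each listed conflict is separated.

4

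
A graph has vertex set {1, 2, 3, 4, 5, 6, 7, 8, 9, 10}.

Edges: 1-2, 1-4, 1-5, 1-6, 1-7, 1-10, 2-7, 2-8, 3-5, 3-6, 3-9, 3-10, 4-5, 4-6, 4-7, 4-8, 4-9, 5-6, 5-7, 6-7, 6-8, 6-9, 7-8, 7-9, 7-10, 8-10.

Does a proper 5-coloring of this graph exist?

The chromatic number is 5. 1, 4, 5, 6, 7 are pairwise adjacent (a clique of size 5), so at least 5 colors are needed.
5 colors suffice: color red → {3, 7}; color blue → {2, 6, 10}; color green → {4}; color yellow → {1, 8, 9}; color purple → {5}.
That is already a proper 5-coloring.

Yes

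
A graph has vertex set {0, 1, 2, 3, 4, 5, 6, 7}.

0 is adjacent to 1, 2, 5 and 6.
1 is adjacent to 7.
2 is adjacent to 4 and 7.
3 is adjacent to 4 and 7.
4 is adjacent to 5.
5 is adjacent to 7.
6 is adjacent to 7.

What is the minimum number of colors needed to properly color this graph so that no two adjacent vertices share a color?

2 and 4 are adjacent, so at least 2 colors are needed.
2 colors suffice: color red → {0, 4, 7}; color blue → {1, 2, 3, 5, 6}. Each edge has distinct colors on its endpoints.

2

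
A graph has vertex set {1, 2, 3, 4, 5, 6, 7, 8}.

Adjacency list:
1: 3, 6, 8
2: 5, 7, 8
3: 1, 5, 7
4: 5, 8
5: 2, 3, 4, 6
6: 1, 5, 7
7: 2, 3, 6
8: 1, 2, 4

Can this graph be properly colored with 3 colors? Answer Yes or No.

The chromatic number is 3. The cycle 1-8-2-5-6-1 has odd length 5, so it cannot be 2-colored; at least 3 colors are needed.
3 colors suffice: 1=a, 2=b, 3=b, 4=b, 5=a, 6=b, 7=a, 8=c.
That is already a proper 3-coloring.

Yes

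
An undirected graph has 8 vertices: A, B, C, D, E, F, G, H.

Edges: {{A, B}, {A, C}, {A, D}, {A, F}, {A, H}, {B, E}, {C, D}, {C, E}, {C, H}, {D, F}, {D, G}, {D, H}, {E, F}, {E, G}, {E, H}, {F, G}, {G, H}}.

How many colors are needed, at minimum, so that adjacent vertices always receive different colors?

4

A, C, D, H are pairwise adjacent (a clique of size 4), so at least 4 colors are needed.
4 colors suffice: color 1 → {D, E}; color 2 → {B, F, H}; color 3 → {A, G}; color 4 → {C}. Every edge joins two different colors.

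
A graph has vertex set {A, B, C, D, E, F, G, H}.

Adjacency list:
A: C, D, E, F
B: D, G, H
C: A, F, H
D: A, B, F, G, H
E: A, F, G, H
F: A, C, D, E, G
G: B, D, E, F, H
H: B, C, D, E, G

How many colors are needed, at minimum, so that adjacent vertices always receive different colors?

B, D, G, H form a clique, so at least 4 colors are needed.
One proper 4-coloring: A=green, B=yellow, C=blue, D=blue, E=blue, F=red, G=green, H=red. Each edge has distinct colors on its endpoints.

4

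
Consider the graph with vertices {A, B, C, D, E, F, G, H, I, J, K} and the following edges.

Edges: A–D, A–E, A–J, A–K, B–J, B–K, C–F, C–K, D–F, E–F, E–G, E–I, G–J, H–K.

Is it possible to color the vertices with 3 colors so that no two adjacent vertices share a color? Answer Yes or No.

The chromatic number is 3. The cycle A-D-F-C-K-A has odd length 5, so it cannot be 2-colored; at least 3 colors are needed.
3 colors suffice: color red → {D, E, J, K}; color blue → {A, B, F, G, H, I}; color green → {C}.
That is already a proper 3-coloring.

Yes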